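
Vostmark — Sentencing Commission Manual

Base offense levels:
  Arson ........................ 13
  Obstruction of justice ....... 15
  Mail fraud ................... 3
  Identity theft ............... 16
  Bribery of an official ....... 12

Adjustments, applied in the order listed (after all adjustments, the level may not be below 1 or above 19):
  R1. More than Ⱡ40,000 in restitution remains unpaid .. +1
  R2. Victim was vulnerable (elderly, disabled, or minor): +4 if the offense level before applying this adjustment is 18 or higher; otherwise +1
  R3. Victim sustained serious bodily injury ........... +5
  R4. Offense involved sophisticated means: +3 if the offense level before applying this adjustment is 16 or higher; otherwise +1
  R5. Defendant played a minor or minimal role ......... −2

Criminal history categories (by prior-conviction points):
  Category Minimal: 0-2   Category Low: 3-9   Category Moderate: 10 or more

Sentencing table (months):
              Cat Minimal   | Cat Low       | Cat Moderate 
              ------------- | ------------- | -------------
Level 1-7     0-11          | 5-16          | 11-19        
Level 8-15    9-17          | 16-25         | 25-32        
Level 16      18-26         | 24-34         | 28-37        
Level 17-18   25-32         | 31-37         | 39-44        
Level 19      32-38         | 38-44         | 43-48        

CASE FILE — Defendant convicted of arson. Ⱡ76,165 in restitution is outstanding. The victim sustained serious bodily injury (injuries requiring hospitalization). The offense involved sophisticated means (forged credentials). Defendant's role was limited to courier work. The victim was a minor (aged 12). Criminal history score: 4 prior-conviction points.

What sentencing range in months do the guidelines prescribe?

38-44 months

Base offense level for arson: 13.
R1 applies: 13 + 1 = 14.
R2 applies (level before this adjustment is 14 < 18, so +1): 14 + 1 = 15.
R3 applies: 15 + 5 = 20.
R4 applies (level before this adjustment is 20 ≥ 16, so +3): 20 + 3 = 23.
R5 applies: 23 − 2 = 21.
Level 21 exceeds the maximum of 19; capped at 19.
Final offense level: 19.
Criminal history: 4 prior points → Category Low (3-9).
Level 19 falls in the 19 band.
Grid: Level 19 × Category Low = 38-44 months.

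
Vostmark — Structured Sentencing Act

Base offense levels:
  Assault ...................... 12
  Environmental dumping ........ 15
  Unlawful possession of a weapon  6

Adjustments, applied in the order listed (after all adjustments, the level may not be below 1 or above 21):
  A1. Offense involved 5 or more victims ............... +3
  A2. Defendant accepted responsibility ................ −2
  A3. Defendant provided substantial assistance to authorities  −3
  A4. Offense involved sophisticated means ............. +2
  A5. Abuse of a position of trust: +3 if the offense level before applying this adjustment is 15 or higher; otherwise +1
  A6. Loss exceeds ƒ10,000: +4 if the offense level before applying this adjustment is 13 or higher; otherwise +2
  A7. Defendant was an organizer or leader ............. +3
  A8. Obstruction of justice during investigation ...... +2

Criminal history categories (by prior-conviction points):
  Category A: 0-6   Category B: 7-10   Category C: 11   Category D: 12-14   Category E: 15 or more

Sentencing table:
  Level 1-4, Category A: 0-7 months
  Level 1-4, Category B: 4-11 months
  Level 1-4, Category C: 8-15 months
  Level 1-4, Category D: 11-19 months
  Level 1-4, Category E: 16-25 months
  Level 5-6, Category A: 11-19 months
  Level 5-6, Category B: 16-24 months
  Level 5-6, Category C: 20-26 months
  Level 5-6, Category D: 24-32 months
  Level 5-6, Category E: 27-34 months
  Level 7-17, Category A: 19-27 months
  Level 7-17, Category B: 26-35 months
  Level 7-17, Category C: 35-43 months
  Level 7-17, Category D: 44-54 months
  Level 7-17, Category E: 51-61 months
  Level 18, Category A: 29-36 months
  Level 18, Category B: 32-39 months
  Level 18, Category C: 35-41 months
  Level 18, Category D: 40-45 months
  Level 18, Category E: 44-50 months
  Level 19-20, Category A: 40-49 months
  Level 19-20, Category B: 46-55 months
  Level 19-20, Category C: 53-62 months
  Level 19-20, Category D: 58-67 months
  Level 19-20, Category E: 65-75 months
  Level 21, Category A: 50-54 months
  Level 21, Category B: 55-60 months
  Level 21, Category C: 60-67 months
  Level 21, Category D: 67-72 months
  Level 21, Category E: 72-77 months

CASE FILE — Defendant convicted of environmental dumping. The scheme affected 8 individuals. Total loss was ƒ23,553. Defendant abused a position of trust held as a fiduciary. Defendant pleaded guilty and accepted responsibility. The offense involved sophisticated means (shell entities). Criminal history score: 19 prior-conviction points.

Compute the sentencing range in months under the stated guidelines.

Base offense level for environmental dumping: 15.
A1 applies: 15 + 3 = 18.
A2 applies: 18 − 2 = 16.
A3 does not apply.
A4 applies: 16 + 2 = 18.
A5 applies (level before this adjustment is 18 ≥ 15, so +3): 18 + 3 = 21.
A6 applies (level before this adjustment is 21 ≥ 13, so +4): 21 + 4 = 25.
Level 25 exceeds the maximum of 21; capped at 21.
Final offense level: 21.
Criminal history: 19 prior points → Category E (15+).
Level 21 falls in the 21 band.
Grid: Level 21 × Category E = 72-77 months.

72-77 months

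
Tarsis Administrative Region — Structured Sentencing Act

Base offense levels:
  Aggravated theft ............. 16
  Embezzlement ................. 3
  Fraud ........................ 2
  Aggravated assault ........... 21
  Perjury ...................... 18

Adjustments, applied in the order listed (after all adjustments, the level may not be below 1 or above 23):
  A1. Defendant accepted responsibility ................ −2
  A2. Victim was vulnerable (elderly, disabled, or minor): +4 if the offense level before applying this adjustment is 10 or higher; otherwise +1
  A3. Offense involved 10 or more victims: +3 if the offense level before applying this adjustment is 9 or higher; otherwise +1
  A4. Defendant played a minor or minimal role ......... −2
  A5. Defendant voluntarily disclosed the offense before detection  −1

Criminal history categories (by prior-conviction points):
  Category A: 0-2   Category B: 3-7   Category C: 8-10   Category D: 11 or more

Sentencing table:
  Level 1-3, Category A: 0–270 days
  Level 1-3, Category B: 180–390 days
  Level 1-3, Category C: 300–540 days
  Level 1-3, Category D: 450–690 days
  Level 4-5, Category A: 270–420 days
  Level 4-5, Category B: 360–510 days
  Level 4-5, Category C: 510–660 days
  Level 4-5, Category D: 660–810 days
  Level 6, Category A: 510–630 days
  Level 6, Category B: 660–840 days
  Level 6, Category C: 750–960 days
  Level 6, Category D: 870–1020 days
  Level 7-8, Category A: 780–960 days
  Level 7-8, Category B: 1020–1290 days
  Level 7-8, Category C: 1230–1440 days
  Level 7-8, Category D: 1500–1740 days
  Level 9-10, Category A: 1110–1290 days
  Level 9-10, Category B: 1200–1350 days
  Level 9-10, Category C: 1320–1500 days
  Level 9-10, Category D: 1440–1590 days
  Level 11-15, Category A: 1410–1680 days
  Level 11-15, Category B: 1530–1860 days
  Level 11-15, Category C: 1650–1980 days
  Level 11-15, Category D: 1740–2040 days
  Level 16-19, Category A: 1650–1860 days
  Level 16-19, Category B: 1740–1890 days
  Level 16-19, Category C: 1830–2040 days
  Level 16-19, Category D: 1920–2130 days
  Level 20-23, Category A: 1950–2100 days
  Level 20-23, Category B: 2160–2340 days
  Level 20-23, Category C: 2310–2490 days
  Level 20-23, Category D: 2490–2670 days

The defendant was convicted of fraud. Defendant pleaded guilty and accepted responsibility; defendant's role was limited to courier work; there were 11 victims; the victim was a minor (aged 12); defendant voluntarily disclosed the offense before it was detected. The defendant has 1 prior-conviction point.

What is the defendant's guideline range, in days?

Base offense level for fraud: 2.
A1 applies: 2 − 2 = 0.
A2 applies (level before this adjustment is 0 < 10, so +1): 0 + 1 = 1.
A3 applies (level before this adjustment is 1 < 9, so +1): 1 + 1 = 2.
A4 applies: 2 − 2 = 0.
A5 applies: 0 − 1 = -1.
Level -1 is below the minimum of 1; floored at 1.
Final offense level: 1.
Criminal history: 1 prior point → Category A (0-2).
Level 1 falls in the 1-3 band.
Grid: Level 1-3 × Category A = 0-270 days.

0-270 days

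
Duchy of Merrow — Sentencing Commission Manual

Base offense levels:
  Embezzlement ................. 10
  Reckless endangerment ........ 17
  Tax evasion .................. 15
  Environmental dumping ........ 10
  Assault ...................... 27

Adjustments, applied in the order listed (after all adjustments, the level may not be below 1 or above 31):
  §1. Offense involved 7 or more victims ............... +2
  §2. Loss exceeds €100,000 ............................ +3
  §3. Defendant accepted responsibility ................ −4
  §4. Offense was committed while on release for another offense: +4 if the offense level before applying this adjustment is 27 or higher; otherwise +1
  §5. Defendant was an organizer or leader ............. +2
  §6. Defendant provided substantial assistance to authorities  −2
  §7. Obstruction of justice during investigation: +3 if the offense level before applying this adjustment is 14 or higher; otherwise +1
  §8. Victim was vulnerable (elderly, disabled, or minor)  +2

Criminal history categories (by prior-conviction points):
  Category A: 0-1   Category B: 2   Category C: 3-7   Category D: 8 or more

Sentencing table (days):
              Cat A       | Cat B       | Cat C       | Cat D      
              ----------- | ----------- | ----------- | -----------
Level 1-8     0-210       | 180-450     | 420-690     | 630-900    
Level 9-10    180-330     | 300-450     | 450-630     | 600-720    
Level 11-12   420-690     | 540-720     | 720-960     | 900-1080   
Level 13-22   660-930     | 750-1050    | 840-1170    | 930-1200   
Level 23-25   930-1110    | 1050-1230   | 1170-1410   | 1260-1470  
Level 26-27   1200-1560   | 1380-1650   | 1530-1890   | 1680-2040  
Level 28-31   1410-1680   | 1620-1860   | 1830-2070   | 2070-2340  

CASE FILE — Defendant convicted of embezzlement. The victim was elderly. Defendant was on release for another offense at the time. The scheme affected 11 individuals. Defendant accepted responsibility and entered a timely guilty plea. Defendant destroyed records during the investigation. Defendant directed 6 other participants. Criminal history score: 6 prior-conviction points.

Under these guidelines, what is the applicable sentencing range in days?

Base offense level for embezzlement: 10.
§1 applies: 10 + 2 = 12.
§3 applies: 12 − 4 = 8.
§4 applies (level before this adjustment is 8 < 27, so +1): 8 + 1 = 9.
§5 applies: 9 + 2 = 11.
§6 does not apply.
§7 applies (level before this adjustment is 11 < 14, so +1): 11 + 1 = 12.
§8 applies: 12 + 2 = 14.
Final offense level: 14.
Criminal history: 6 prior points → Category C (3-7).
Level 14 falls in the 13-22 band.
Grid: Level 13-22 × Category C = 840-1170 days.

840-1170 days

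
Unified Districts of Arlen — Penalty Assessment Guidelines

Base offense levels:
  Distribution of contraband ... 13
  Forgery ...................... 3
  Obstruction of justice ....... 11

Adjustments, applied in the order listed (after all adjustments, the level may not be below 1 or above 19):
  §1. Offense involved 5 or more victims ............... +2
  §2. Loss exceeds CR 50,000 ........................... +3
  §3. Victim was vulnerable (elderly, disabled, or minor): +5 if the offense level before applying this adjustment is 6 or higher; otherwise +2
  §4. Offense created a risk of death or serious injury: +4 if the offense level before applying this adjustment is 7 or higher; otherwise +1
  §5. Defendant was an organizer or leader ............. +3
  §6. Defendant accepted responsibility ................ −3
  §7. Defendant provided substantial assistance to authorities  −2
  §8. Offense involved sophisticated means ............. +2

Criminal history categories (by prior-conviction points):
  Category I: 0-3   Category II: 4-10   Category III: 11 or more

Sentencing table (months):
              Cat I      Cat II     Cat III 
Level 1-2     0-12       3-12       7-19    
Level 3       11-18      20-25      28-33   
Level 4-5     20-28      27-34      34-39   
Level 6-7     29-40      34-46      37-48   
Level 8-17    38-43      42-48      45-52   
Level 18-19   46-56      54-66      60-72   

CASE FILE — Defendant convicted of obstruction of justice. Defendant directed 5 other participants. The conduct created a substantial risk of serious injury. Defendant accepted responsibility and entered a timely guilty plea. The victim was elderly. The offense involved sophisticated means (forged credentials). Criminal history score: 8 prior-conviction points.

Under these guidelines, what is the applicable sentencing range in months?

Base offense level for obstruction of justice: 11.
§3 applies (level before this adjustment is 11 ≥ 6, so +5): 11 + 5 = 16.
§4 applies (level before this adjustment is 16 ≥ 7, so +4): 16 + 4 = 20.
§5 applies: 20 + 3 = 23.
§6 applies: 23 − 3 = 20.
§8 applies: 20 + 2 = 22.
Level 22 exceeds the maximum of 19; capped at 19.
Final offense level: 19.
Criminal history: 8 prior points → Category II (4-10).
Level 19 falls in the 18-19 band.
Grid: Level 18-19 × Category II = 54-66 months.

54-66 months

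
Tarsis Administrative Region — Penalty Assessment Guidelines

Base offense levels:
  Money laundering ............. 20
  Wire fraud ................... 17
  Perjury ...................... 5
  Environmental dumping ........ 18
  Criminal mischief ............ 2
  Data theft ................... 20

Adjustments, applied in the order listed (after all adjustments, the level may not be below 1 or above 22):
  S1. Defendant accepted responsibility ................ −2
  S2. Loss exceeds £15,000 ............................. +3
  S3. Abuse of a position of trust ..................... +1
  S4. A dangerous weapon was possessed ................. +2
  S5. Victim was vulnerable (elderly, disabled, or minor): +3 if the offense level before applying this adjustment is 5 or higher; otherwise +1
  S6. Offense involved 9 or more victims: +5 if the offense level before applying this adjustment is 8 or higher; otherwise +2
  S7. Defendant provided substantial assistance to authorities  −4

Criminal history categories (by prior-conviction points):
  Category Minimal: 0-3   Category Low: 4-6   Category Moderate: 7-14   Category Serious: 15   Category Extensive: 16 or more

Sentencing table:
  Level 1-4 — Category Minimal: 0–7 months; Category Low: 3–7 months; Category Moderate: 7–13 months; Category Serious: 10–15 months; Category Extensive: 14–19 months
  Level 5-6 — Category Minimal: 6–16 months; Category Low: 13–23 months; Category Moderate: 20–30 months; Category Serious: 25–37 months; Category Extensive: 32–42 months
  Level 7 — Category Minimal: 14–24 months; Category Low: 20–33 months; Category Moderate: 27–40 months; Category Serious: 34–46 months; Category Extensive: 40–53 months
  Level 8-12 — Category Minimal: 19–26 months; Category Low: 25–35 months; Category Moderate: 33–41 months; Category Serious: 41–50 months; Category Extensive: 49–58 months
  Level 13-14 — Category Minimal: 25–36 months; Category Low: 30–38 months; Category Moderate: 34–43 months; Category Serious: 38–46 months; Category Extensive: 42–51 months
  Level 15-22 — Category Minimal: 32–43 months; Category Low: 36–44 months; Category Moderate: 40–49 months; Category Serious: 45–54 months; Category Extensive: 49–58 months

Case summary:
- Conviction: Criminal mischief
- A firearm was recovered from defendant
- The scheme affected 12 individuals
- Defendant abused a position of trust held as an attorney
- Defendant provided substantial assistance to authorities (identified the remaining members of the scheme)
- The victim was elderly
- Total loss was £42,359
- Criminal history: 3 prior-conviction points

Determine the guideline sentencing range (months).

Base offense level for criminal mischief: 2.
S2 applies: 2 + 3 = 5.
S3 applies: 5 + 1 = 6.
S4 applies: 6 + 2 = 8.
S5 applies (level before this adjustment is 8 ≥ 5, so +3): 8 + 3 = 11.
S6 applies (level before this adjustment is 11 ≥ 8, so +5): 11 + 5 = 16.
S7 applies: 16 − 4 = 12.
Final offense level: 12.
Criminal history: 3 prior points → Category Minimal (0-3).
Level 12 falls in the 8-12 band.
Grid: Level 8-12 × Category Minimal = 19-26 months.

19-26 months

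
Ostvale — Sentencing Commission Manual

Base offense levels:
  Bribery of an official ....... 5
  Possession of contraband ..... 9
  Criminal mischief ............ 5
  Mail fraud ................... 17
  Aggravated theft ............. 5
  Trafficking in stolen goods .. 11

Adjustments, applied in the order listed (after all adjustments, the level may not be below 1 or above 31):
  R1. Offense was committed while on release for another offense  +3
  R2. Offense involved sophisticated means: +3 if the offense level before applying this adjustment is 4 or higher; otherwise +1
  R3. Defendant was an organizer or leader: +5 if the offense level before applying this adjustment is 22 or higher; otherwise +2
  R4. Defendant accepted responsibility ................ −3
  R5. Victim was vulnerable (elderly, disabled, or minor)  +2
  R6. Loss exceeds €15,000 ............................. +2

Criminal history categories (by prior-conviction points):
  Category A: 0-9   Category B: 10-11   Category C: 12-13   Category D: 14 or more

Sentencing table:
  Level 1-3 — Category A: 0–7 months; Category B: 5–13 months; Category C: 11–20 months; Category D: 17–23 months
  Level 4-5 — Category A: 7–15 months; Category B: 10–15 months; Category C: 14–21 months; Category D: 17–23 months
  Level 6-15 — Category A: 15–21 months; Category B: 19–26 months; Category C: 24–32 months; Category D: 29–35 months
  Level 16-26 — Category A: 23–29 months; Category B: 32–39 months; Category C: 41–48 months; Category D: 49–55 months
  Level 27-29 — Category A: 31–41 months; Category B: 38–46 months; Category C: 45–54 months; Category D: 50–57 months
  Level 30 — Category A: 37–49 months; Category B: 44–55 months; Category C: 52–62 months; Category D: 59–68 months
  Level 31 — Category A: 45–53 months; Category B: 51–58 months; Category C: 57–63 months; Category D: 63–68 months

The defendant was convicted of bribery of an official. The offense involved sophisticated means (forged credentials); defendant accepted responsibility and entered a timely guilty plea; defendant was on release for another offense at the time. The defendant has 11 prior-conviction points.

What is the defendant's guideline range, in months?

Base offense level for bribery of an official: 5.
R1 applies: 5 + 3 = 8.
R2 applies (level before this adjustment is 8 ≥ 4, so +3): 8 + 3 = 11.
R4 applies: 11 − 3 = 8.
R6 does not apply.
Final offense level: 8.
Criminal history: 11 prior points → Category B (10-11).
Level 8 falls in the 6-15 band.
Grid: Level 6-15 × Category B = 19-26 months.

19-26 months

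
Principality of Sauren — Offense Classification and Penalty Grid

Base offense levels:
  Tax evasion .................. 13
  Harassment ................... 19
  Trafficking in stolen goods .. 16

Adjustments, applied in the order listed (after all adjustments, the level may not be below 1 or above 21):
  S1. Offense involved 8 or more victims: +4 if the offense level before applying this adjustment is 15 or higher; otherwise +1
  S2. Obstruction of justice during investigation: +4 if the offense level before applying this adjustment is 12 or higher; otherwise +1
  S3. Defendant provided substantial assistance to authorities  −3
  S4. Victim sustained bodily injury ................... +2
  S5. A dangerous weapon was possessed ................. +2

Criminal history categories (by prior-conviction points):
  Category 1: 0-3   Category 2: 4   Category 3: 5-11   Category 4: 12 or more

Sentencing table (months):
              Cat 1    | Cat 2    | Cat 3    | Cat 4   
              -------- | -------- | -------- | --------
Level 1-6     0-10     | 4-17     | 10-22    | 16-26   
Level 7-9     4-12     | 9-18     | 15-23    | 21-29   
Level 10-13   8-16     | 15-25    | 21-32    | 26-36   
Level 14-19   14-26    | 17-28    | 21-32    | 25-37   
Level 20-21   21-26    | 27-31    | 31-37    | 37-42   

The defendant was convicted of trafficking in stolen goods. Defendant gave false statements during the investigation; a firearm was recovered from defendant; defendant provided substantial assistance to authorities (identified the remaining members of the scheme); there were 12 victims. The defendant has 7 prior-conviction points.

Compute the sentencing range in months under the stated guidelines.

31-37 months

Base offense level for trafficking in stolen goods: 16.
S1 applies (level before this adjustment is 16 ≥ 15, so +4): 16 + 4 = 20.
S2 applies (level before this adjustment is 20 ≥ 12, so +4): 20 + 4 = 24.
S3 applies: 24 − 3 = 21.
S4 does not apply.
S5 applies: 21 + 2 = 23.
Level 23 exceeds the maximum of 21; capped at 21.
Final offense level: 21.
Criminal history: 7 prior points → Category 3 (5-11).
Level 21 falls in the 20-21 band.
Grid: Level 20-21 × Category 3 = 31-37 months.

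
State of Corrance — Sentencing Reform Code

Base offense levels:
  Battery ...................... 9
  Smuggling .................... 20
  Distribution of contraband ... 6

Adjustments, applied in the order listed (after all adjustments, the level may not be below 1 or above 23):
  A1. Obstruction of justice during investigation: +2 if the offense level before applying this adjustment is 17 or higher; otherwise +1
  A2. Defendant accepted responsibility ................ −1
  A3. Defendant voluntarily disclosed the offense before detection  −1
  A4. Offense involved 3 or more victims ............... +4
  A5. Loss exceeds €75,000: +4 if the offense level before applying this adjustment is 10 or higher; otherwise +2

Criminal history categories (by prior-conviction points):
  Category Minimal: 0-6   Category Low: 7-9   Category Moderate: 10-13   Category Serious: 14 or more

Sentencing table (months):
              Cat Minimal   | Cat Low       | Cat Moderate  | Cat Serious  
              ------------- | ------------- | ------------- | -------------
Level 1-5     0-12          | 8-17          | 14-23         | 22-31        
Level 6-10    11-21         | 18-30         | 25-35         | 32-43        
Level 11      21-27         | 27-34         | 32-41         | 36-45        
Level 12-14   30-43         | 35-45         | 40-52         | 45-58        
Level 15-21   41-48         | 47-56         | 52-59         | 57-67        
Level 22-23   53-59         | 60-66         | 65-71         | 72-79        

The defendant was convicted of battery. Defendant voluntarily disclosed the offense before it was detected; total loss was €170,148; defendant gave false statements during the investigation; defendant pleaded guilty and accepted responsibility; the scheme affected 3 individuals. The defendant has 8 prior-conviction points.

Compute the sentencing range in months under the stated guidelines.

Base offense level for battery: 9.
A1 applies (level before this adjustment is 9 < 17, so +1): 9 + 1 = 10.
A2 applies: 10 − 1 = 9.
A3 applies: 9 − 1 = 8.
A4 applies: 8 + 4 = 12.
A5 applies (level before this adjustment is 12 ≥ 10, so +4): 12 + 4 = 16.
Final offense level: 16.
Criminal history: 8 prior points → Category Low (7-9).
Level 16 falls in the 15-21 band.
Grid: Level 15-21 × Category Low = 47-56 months.

47-56 months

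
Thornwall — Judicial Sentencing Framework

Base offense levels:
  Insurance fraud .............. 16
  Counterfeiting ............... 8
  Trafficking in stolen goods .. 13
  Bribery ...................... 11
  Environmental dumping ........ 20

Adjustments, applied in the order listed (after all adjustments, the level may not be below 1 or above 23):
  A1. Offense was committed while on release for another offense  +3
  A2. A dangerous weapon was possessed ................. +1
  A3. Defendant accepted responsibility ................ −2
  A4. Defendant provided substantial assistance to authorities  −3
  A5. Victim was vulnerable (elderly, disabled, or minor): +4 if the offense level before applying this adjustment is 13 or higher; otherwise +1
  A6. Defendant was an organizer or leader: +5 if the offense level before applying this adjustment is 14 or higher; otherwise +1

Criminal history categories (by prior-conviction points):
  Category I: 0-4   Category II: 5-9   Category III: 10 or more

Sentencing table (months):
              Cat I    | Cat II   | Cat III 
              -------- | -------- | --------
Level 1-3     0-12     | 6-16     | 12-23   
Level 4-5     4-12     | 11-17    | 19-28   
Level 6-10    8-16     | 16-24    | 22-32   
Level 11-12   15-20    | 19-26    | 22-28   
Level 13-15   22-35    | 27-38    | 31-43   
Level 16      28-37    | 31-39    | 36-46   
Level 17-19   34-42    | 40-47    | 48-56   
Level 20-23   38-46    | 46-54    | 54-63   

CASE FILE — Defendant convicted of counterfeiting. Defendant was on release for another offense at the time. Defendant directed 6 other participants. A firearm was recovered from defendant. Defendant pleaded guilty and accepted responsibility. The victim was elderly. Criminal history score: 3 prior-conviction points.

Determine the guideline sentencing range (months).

15-20 months

Base offense level for counterfeiting: 8.
A1 applies: 8 + 3 = 11.
A2 applies: 11 + 1 = 12.
A3 applies: 12 − 2 = 10.
A4 does not apply.
A5 applies (level before this adjustment is 10 < 13, so +1): 10 + 1 = 11.
A6 applies (level before this adjustment is 11 < 14, so +1): 11 + 1 = 12.
Final offense level: 12.
Criminal history: 3 prior points → Category I (0-4).
Level 12 falls in the 11-12 band.
Grid: Level 11-12 × Category I = 15-20 months.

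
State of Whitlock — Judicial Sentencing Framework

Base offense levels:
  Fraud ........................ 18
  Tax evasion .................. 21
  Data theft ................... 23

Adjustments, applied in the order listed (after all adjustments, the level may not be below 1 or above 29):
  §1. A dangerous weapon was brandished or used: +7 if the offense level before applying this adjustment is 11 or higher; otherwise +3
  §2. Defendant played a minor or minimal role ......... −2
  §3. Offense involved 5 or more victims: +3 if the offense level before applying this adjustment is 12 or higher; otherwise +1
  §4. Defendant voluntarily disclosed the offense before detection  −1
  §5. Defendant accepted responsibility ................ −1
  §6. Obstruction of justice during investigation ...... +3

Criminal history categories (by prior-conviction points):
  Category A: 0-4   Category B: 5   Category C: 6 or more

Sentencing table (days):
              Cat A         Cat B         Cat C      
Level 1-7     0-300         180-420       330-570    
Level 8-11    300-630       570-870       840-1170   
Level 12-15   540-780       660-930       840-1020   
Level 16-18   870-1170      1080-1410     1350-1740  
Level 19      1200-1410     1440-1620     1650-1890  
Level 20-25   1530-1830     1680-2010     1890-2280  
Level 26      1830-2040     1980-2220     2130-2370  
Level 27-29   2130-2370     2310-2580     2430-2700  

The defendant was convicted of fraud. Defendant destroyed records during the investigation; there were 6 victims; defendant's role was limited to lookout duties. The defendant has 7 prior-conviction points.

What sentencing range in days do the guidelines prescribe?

1890-2280 days

Base offense level for fraud: 18.
§2 applies: 18 − 2 = 16.
§3 applies (level before this adjustment is 16 ≥ 12, so +3): 16 + 3 = 19.
§4 does not apply.
§6 applies: 19 + 3 = 22.
Final offense level: 22.
Criminal history: 7 prior points → Category C (6+).
Level 22 falls in the 20-25 band.
Grid: Level 20-25 × Category C = 1890-2280 days.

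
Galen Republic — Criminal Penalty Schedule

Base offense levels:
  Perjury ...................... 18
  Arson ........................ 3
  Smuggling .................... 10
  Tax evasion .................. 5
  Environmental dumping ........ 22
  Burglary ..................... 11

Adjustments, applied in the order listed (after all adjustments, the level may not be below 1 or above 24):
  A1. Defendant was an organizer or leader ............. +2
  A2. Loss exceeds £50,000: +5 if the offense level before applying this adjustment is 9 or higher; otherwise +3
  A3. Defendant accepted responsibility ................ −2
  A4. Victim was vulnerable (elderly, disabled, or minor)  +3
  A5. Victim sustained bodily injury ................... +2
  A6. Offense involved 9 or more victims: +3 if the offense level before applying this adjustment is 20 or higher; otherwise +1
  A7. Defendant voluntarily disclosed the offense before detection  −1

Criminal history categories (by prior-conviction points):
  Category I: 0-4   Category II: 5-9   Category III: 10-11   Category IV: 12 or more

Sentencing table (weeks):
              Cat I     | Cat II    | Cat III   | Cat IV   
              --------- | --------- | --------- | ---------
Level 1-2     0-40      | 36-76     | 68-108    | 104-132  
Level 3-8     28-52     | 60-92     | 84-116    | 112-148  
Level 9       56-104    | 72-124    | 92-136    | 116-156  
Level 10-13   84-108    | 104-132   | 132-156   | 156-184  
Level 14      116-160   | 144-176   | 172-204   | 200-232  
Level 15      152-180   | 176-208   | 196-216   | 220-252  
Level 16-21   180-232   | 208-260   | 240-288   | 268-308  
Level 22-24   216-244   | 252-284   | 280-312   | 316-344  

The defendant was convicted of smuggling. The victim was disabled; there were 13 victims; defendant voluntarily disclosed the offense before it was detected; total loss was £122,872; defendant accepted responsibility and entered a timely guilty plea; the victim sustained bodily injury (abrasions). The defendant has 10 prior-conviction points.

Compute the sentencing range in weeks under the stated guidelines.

Base offense level for smuggling: 10.
A2 applies (level before this adjustment is 10 ≥ 9, so +5): 10 + 5 = 15.
A3 applies: 15 − 2 = 13.
A4 applies: 13 + 3 = 16.
A5 applies: 16 + 2 = 18.
A6 applies (level before this adjustment is 18 < 20, so +1): 18 + 1 = 19.
A7 applies: 19 − 1 = 18.
Final offense level: 18.
Criminal history: 10 prior points → Category III (10-11).
Level 18 falls in the 16-21 band.
Grid: Level 16-21 × Category III = 240-288 weeks.

240-288 weeks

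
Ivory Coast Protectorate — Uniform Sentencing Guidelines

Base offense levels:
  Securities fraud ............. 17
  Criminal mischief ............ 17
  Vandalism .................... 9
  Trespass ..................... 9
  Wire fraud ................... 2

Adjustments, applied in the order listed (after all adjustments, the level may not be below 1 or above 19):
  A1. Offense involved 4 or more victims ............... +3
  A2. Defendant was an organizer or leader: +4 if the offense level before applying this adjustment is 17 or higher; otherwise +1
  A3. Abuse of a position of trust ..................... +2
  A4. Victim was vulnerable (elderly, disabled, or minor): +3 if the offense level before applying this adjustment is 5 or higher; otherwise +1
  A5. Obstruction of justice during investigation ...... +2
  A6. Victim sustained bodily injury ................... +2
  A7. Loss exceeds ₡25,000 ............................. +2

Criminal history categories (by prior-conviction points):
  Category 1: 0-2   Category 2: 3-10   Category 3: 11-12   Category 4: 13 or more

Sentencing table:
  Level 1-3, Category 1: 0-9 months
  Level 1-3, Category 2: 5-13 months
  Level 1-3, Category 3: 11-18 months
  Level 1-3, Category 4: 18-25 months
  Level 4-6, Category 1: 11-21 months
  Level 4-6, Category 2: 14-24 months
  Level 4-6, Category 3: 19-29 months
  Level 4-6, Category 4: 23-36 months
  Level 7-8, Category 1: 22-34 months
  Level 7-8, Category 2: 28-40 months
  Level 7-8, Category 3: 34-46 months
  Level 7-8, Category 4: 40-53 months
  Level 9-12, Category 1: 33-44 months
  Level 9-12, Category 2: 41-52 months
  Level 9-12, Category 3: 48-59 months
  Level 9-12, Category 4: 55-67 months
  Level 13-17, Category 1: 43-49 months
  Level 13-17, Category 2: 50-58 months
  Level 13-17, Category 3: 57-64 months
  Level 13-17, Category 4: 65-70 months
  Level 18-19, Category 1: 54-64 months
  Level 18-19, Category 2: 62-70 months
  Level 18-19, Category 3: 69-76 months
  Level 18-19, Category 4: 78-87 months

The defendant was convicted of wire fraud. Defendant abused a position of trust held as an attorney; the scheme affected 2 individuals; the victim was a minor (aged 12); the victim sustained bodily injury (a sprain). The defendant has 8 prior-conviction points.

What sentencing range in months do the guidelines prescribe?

28-40 months

Base offense level for wire fraud: 2.
A2 does not apply.
A3 applies: 2 + 2 = 4.
A4 applies (level before this adjustment is 4 < 5, so +1): 4 + 1 = 5.
A6 applies: 5 + 2 = 7.
Final offense level: 7.
Criminal history: 8 prior points → Category 2 (3-10).
Level 7 falls in the 7-8 band.
Grid: Level 7-8 × Category 2 = 28-40 months.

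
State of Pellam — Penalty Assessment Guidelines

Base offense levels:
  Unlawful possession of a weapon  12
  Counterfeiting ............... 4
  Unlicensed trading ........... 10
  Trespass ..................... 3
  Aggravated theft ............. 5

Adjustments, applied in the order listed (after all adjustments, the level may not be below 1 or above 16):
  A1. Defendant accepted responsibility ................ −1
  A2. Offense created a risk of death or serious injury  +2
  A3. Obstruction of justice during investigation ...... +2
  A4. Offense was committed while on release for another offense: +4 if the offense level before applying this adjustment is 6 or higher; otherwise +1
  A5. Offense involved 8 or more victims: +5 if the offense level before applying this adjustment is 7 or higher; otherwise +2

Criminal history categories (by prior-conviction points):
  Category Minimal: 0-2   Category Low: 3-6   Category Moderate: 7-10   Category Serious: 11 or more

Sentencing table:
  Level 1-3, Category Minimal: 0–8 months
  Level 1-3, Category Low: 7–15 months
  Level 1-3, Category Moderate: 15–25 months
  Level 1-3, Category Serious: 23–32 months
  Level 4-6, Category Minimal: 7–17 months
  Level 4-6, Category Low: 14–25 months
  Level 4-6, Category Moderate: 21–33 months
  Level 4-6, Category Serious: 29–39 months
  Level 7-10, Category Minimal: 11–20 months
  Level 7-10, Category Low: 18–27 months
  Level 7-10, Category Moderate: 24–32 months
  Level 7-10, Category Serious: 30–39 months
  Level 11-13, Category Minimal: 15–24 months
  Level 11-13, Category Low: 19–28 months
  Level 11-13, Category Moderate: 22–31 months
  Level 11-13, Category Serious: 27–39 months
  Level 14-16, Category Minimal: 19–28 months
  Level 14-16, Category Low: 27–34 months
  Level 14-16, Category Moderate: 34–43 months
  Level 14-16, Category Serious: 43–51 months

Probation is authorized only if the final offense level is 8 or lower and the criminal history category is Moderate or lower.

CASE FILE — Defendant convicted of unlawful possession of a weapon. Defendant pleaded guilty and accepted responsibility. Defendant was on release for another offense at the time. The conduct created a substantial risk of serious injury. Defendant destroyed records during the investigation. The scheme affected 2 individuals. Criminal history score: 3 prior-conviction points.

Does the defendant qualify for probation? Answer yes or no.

Base offense level for unlawful possession of a weapon: 12.
A1 applies: 12 − 1 = 11.
A2 applies: 11 + 2 = 13.
A3 applies: 13 + 2 = 15.
A4 applies (level before this adjustment is 15 ≥ 6, so +4): 15 + 4 = 19.
A5 does not apply.
Level 19 exceeds the maximum of 16; capped at 16.
Final offense level: 16.
Criminal history: 3 prior points → Category Low (3-6).
Level 16 falls in the 14-16 band.
Grid: Level 14-16 × Category Low = 27-34 months.
Probation check: level 16 > 8 and category Low ≤ Moderate → not eligible.

No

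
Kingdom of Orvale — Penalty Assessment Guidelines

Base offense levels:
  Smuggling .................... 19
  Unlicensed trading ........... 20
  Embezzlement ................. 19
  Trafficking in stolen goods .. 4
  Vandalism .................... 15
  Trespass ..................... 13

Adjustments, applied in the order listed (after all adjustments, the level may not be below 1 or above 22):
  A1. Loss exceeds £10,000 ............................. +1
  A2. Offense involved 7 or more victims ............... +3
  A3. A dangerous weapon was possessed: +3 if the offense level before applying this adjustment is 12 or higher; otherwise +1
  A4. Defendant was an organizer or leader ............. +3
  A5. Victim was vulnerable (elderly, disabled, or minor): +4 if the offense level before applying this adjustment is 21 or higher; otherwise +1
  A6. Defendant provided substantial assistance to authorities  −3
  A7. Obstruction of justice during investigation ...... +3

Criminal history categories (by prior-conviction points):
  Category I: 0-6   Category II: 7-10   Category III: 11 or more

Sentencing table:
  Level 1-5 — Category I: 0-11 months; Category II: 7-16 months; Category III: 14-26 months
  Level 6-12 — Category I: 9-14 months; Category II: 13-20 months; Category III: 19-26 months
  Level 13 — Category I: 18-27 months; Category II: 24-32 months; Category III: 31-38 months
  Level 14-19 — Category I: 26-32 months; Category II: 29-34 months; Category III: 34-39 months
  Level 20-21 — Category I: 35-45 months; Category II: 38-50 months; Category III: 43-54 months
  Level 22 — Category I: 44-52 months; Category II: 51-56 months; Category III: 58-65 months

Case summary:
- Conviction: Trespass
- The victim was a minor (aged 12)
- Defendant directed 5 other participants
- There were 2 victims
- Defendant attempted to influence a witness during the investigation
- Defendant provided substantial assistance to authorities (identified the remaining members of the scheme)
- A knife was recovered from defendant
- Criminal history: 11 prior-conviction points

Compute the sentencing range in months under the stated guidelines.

Base offense level for trespass: 13.
A2 does not apply.
A3 applies (level before this adjustment is 13 ≥ 12, so +3): 13 + 3 = 16.
A4 applies: 16 + 3 = 19.
A5 applies (level before this adjustment is 19 < 21, so +1): 19 + 1 = 20.
A6 applies: 20 − 3 = 17.
A7 applies: 17 + 3 = 20.
Final offense level: 20.
Criminal history: 11 prior points → Category III (11+).
Level 20 falls in the 20-21 band.
Grid: Level 20-21 × Category III = 43-54 months.

43-54 months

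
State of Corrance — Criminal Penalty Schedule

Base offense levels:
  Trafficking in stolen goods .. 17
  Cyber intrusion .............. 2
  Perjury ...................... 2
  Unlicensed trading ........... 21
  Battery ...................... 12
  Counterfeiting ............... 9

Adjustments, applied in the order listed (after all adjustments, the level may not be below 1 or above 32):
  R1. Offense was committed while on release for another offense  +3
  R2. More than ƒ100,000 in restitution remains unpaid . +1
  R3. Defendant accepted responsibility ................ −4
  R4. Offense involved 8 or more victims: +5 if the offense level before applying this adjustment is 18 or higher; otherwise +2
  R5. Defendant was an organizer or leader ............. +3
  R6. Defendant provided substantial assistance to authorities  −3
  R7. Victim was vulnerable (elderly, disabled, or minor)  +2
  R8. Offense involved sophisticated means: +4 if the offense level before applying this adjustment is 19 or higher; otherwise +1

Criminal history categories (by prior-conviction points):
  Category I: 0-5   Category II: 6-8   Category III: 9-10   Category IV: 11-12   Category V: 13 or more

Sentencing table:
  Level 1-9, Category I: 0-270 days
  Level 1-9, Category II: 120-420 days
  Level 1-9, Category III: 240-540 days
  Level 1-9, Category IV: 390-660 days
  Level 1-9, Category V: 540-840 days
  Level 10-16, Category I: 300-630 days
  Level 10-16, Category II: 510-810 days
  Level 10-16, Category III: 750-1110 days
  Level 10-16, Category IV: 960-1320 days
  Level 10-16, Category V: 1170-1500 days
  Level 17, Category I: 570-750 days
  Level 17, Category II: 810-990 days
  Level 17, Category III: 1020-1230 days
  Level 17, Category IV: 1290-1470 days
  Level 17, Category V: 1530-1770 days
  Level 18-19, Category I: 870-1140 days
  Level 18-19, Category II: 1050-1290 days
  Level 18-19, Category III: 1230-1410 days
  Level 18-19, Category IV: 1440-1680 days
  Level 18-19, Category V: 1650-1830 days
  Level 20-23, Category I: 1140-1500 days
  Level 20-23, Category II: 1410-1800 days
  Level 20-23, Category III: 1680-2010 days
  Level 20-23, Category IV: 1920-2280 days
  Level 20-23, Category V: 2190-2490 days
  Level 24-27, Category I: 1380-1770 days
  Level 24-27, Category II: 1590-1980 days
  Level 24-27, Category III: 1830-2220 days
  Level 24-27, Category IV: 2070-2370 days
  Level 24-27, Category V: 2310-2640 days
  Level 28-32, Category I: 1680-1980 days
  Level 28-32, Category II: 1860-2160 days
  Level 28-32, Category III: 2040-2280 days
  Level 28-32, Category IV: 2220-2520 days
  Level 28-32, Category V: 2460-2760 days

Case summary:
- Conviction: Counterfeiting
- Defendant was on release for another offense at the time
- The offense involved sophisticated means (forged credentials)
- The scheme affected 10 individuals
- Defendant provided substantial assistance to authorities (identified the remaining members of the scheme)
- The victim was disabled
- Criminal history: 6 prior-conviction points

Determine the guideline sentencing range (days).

Base offense level for counterfeiting: 9.
R1 applies: 9 + 3 = 12.
R2 does not apply.
R4 applies (level before this adjustment is 12 < 18, so +2): 12 + 2 = 14.
R5 does not apply.
R6 applies: 14 − 3 = 11.
R7 applies: 11 + 2 = 13.
R8 applies (level before this adjustment is 13 < 19, so +1): 13 + 1 = 14.
Final offense level: 14.
Criminal history: 6 prior points → Category II (6-8).
Level 14 falls in the 10-16 band.
Grid: Level 10-16 × Category II = 510-810 days.

510-810 days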